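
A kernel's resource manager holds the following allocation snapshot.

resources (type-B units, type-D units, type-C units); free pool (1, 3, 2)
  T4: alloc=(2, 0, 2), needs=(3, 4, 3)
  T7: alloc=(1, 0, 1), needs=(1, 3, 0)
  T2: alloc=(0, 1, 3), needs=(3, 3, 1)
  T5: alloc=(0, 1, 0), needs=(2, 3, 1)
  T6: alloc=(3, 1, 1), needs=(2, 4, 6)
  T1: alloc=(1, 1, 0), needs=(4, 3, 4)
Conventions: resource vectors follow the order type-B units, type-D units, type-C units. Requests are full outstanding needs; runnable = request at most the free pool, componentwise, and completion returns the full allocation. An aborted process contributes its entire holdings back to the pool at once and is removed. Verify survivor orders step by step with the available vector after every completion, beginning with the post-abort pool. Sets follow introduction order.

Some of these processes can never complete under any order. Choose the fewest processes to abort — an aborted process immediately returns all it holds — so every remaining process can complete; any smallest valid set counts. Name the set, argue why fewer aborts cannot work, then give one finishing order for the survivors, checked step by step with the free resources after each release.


Minimum abort set: T4.
Key observation: no ordering could ever have run T2 before the abort of T4; with (2, 0, 2) back in the pool it fits at step 2.
Minimality: the empty abort set fails — the state is deadlocked as it stands.
One survivor order: T7, T2, T6, T5, T1. Check, step by step (post-abort pool first):
  pool = (3, 3, 4)
  run T7 (needs (1, 3, 0), free (3, 3, 4)); after release of (1, 0, 1) the pool is (4, 3, 5)
  run T2 (needs (3, 3, 1), free (4, 3, 5)); after release of (0, 1, 3) the pool is (4, 4, 8)
  run T6 (needs (2, 4, 6), free (4, 4, 8)); after release of (3, 1, 1) the pool is (7, 5, 9)
  run T5 (needs (2, 3, 1), free (7, 5, 9)); after release of (0, 1, 0) the pool is (7, 6, 9)
  run T1 (needs (4, 3, 4), free (7, 6, 9)); after release of (1, 1, 0) the pool is (8, 7, 9)


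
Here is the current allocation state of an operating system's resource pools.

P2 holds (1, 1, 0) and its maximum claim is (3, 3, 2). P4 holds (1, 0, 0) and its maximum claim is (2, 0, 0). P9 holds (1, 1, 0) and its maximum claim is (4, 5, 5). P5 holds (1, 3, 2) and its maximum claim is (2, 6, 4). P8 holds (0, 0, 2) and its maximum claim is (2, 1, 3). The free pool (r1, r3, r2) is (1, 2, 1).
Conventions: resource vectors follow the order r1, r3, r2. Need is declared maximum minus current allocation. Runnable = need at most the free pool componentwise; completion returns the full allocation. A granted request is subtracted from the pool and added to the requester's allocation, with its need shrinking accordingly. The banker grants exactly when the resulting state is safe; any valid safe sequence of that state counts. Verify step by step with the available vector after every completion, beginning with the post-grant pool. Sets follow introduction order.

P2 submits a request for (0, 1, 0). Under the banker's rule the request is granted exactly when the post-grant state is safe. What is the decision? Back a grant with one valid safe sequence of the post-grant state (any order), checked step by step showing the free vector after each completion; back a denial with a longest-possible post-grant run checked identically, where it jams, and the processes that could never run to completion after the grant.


GRANT — the state after the grant stays safe, e.g. via P4, P8, P2, P5, P9.
Key observation: the transfer keeps a workable pool ((1, 1, 1)); P4 starts the safe sequence.
Step-by-step check of the post-grant state:
  pool = (1, 1, 1)
  run P4 (needs (1, 0, 0), free (1, 1, 1)); after release of (1, 0, 0) the pool is (2, 1, 1)
  run P8 (needs (2, 1, 1), free (2, 1, 1)); after release of (0, 0, 2) the pool is (2, 1, 3)
  run P2 (needs (2, 1, 2), free (2, 1, 3)); after release of (1, 2, 0) the pool is (3, 3, 3)
  run P5 (needs (1, 3, 2), free (3, 3, 3)); after release of (1, 3, 2) the pool is (4, 6, 5)
  run P9 (needs (3, 4, 5), free (4, 6, 5)); after release of (1, 1, 0) the pool is (5, 7, 5)


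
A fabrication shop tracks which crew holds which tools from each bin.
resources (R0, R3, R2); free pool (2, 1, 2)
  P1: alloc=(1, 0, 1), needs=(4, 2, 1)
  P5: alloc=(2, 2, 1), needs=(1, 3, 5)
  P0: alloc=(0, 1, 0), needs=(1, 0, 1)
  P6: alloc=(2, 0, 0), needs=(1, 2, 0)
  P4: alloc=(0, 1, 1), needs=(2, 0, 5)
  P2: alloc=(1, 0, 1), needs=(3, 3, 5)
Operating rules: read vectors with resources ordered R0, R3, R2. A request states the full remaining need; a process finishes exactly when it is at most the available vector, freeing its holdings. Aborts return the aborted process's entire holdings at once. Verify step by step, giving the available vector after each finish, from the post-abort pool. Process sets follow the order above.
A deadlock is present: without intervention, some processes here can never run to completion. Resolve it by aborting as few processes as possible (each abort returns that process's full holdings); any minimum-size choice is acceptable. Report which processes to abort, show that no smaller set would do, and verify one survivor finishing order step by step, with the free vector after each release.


The answer: abort P5 and P2.
Key observation: before aborting P5 and P2, P4 was permanently blocked — no order could ever run it; afterwards it completes at step 4.
No one abort is enough; case by case: P1 alone leaves P5 blocked (short on R3 and R2); P5 alone leaves P4 blocked (short on R2); P0 alone leaves P5 blocked (short on R3 and R2); P6 alone leaves P5 blocked (short on R3 and R2); P4 alone leaves P5 blocked (short on R2); P2 alone leaves P5 blocked (short on R3 and R2).
The survivors complete as P6, P1, P0, P4. Step-by-step check (starting from the post-abort pool):
  pool = (5, 3, 4)
  run P6 (needs (1, 2, 0), free (5, 3, 4)); after release of (2, 0, 0) the pool is (7, 3, 4)
  run P1 (needs (4, 2, 1), free (7, 3, 4)); after release of (1, 0, 1) the pool is (8, 3, 5)
  run P0 (needs (1, 0, 1), free (8, 3, 5)); after release of (0, 1, 0) the pool is (8, 4, 5)
  run P4 (needs (2, 0, 5), free (8, 4, 5)); after release of (0, 1, 1) the pool is (8, 5, 6)


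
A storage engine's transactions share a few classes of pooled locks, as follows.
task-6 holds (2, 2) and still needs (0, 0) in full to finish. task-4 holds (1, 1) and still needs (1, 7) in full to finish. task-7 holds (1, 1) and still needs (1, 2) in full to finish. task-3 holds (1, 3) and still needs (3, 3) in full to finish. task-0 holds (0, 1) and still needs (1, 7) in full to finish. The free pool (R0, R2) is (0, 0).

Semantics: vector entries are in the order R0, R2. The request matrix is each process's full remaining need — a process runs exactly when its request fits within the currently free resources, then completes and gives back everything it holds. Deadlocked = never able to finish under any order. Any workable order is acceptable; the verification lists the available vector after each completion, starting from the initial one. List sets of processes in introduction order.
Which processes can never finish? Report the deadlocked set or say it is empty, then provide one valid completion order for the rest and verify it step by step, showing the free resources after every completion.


Deadlocked set: task-4 and task-0.
Key observation: R2 is the bottleneck — with task-6, task-7, task-3 done the pool holds (4, 6), short of every remaining need.
A valid finishing order for the others: task-6, task-7, task-3. Verifying each step:
  pool = (0, 0)
  run task-6 (needs (0, 0), free (0, 0)); after release of (2, 2) the pool is (2, 2)
  run task-7 (needs (1, 2), free (2, 2)); after release of (1, 1) the pool is (3, 3)
  run task-3 (needs (3, 3), free (3, 3)); after release of (1, 3) the pool is (4, 6)
The blocked processes can never fit:
  task-4 cannot run: need (1, 7) vs free (4, 6) (insufficient R2)
  task-0 cannot run: need (1, 7) vs free (4, 6) (insufficient R2)


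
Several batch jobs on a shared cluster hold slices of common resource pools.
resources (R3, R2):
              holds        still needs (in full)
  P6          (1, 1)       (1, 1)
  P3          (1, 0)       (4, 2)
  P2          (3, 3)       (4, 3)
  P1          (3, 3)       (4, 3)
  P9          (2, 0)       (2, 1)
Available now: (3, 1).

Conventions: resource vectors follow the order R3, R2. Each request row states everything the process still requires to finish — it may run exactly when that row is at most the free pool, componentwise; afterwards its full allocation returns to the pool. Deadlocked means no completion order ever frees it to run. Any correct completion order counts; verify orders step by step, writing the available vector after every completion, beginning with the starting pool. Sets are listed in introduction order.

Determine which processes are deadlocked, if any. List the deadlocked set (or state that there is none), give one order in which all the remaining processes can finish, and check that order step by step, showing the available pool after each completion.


Deadlocked set: P2 and P1.
Key observation: once P6, P3, P9 finish, the pool peaks at (7, 2) — and every remaining process still needs more R2 than that.
A valid finishing order for the others: P6, P3, P9. Verifying each step:
  pool = (3, 1)
  P6: need (1, 1) fits (3, 1); releases (1, 1), pool now (4, 2)
  P3: need (4, 2) fits (4, 2); releases (1, 0), pool now (5, 2)
  P9: need (2, 1) fits (5, 2); releases (2, 0), pool now (7, 2)
The stuck group stays short no matter what:
  P2 still needs (4, 3) but only (7, 2) is free — short on R2
  P1 still needs (4, 3) but only (7, 2) is free — short on R2


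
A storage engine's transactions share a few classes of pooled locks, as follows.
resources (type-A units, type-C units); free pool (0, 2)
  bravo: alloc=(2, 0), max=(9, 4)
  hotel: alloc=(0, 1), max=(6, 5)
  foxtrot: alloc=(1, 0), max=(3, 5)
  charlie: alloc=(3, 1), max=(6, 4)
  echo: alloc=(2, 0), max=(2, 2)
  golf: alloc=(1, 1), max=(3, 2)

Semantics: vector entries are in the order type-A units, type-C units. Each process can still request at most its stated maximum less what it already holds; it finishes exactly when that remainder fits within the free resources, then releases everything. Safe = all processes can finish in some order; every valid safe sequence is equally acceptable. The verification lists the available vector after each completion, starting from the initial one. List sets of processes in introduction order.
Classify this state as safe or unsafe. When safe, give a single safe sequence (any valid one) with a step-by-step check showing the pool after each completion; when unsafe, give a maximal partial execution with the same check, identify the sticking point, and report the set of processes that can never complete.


SAFE. One safe sequence: echo, golf, charlie, hotel, foxtrot, bravo.
Key observation: reading the order forward, echo is the first process whose need (0, 2) meets the free pool (0, 2) exactly on a resource it requests.
Step-by-step check:
  pool = (0, 2)
  echo: need (0, 2) fits (0, 2); releases (2, 0), pool now (2, 2)
  golf: need (2, 1) fits (2, 2); releases (1, 1), pool now (3, 3)
  charlie: need (3, 3) fits (3, 3); releases (3, 1), pool now (6, 4)
  hotel: need (6, 4) fits (6, 4); releases (0, 1), pool now (6, 5)
  foxtrot: need (2, 5) fits (6, 5); releases (1, 0), pool now (7, 5)
  bravo: need (7, 4) fits (7, 5); releases (2, 0), pool now (9, 5)


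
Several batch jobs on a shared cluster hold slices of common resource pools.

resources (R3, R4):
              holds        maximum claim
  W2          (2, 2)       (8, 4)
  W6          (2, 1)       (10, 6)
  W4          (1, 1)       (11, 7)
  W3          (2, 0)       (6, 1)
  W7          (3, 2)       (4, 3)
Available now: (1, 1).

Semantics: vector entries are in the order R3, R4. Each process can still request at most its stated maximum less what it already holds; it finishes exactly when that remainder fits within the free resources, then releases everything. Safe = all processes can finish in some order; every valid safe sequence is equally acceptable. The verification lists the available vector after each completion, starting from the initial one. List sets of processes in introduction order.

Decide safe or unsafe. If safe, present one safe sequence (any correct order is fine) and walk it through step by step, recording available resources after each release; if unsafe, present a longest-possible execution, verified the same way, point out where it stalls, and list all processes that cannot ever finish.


SAFE. One safe sequence: W7, W3, W2, W6, W4.
Key observation: the order's first zero-slack moment is W7 ((1, 1) needed, (1, 1) free — a requested resource with nothing to spare).
Step-by-step check:
  pool = (1, 1)
  W7 needs (1, 1) <= (1, 1) -> finishes; pool += (3, 2) = (4, 3)
  W3 needs (4, 1) <= (4, 3) -> finishes; pool += (2, 0) = (6, 3)
  W2 needs (6, 2) <= (6, 3) -> finishes; pool += (2, 2) = (8, 5)
  W6 needs (8, 5) <= (8, 5) -> finishes; pool += (2, 1) = (10, 6)
  W4 needs (10, 6) <= (10, 6) -> finishes; pool += (1, 1) = (11, 7)


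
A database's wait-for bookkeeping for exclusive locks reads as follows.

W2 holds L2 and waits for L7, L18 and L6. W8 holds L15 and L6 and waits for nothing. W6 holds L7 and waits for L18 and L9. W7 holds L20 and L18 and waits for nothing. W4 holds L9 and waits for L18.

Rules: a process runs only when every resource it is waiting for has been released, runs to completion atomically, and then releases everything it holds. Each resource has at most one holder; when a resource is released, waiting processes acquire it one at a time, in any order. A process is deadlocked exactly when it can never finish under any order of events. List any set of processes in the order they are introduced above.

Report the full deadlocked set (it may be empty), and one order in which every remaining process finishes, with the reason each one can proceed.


The deadlocked set is empty.
Key observation: there is no circular wait here — follow any chain and it reaches a process that is free to run now.
A valid finishing order for the others: W7, W4, W8, W6, W2.
Walking it through:
  W7: no waits; runs immediately, freeing L20 and L18
  run W4 (all its waits — L18 — are resolved); releases L9
  W8: no waits; runs immediately, freeing L15 and L6
  run W6 (all its waits — L18 and L9 — are resolved); releases L7
  run W2 (all its waits — L7, L18 and L6 — are resolved); releases L2


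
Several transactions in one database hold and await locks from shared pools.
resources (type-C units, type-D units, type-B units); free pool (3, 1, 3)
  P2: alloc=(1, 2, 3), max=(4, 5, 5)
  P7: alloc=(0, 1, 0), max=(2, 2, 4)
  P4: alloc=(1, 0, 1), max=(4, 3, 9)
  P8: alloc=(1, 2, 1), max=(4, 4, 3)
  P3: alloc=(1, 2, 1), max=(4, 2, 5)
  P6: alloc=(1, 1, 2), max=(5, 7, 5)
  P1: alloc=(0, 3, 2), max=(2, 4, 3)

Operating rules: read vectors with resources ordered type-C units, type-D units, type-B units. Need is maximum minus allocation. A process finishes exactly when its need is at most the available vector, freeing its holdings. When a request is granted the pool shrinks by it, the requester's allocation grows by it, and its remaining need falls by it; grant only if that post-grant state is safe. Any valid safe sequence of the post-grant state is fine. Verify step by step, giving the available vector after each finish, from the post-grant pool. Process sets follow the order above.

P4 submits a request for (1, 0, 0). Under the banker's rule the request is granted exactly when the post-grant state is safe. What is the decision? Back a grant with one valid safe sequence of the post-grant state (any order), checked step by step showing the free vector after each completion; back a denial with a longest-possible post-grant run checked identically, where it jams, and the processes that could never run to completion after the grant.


DENY. Granting would leave the state unsafe.
Key observation: after P1, P7 the pool peaks at (2, 5, 5), and each blocked process is short somewhere: P2 on type-C units; P4 on type-B units; P8 on type-C units; P3 on type-C units; P6 on type-C units, type-D units.
On the post-grant state, P1, P7 is a maximal run — nothing extends it. Step-by-step check:
  pool = (2, 1, 3)
  P1: need (2, 1, 1) fits (2, 1, 3); releases (0, 3, 2), pool now (2, 4, 5)
  P7: need (2, 1, 4) fits (2, 4, 5); releases (0, 1, 0), pool now (2, 5, 5)
  P2 cannot run: need (3, 3, 2) vs free (2, 5, 5) (insufficient type-C units)
  P4 cannot run: need (2, 3, 8) vs free (2, 5, 5) (insufficient type-B units)
  P8 cannot run: need (3, 2, 2) vs free (2, 5, 5) (insufficient type-C units)
  P3 cannot run: need (3, 0, 4) vs free (2, 5, 5) (insufficient type-C units)
  P6 cannot run: need (4, 6, 3) vs free (2, 5, 5) (insufficient type-C units and type-D units)
Had the request been granted, P2, P4, P8, P3 and P6 could never finish.


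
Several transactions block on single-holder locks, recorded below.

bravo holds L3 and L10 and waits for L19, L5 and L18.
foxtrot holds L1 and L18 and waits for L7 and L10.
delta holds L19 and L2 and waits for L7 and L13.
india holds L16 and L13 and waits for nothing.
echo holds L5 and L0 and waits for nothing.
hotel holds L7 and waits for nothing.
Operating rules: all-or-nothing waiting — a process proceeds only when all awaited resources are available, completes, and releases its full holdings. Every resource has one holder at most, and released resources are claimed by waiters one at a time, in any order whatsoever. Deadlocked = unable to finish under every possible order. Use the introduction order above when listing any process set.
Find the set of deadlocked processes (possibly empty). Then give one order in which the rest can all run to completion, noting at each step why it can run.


Deadlocked: bravo and foxtrot.
Key observation: nobody on the ring bravo -> foxtrot -> bravo can start until another member finishes, which never happens; no other process is dragged down with it.
The rest can finish in the order india, hotel, delta, echo.
Step-by-step check:
  india: no waits; runs immediately, freeing L16 and L13
  hotel: no waits; runs immediately, freeing L7
  delta waits on L7 and L13 — all released -> runs and releases L19 and L2
  echo: no waits; runs immediately, freeing L5 and L0


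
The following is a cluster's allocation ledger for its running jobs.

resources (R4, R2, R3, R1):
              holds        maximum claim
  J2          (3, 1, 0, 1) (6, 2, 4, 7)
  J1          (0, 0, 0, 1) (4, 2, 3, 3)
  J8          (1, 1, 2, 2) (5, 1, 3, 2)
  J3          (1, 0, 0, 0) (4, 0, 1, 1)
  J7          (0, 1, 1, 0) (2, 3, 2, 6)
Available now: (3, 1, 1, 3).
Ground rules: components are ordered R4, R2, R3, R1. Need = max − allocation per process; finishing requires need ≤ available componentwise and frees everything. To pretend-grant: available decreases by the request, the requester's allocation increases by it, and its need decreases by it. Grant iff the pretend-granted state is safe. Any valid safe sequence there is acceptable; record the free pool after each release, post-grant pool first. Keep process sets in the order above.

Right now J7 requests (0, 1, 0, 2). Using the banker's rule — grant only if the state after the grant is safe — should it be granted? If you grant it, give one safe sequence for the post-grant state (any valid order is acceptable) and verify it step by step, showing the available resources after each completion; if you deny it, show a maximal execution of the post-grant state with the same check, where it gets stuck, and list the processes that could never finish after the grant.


DENY: after the grant no complete ordering would exist.
Key observation: after J3, J8 the pool peaks at (5, 1, 3, 3), and each blocked process is short somewhere: J2 on R3, R1; J1 on R2; J7 on R1.
After a pretend grant, a maximal execution: J3, J8 — then nothing else fits. Step-by-step check:
  pool = (3, 0, 1, 1)
  run J3 (needs (3, 0, 1, 1), free (3, 0, 1, 1)); after release of (1, 0, 0, 0) the pool is (4, 0, 1, 1)
  run J8 (needs (4, 0, 1, 0), free (4, 0, 1, 1)); after release of (1, 1, 2, 2) the pool is (5, 1, 3, 3)
  J2 still needs (3, 1, 4, 6) but only (5, 1, 3, 3) is free — short on R3 and R1
  J1 still needs (4, 2, 3, 2) but only (5, 1, 3, 3) is free — short on R2
  J7 still needs (2, 1, 1, 4) but only (5, 1, 3, 3) is free — short on R1
Post-grant, the permanently blocked set is J2, J1 and J7.


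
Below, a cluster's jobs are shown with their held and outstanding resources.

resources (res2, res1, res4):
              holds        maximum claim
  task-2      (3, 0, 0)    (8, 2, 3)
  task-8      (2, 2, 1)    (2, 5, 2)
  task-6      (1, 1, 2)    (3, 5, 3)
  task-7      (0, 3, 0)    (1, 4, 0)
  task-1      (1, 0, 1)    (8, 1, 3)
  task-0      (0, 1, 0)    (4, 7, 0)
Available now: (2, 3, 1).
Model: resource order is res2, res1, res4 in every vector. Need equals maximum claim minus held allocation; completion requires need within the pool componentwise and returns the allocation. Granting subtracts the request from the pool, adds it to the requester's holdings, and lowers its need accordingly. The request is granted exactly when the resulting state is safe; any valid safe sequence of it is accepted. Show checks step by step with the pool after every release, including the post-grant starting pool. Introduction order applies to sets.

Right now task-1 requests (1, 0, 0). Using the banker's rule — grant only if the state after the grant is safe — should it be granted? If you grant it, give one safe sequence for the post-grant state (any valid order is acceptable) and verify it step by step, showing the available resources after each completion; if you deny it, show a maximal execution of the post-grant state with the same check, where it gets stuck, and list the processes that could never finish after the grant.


DENY: after the grant no complete ordering would exist.
Key observation: the wall is res2: completing task-8, task-7, task-6, task-0 brings the pool only to (4, 10, 4), and all the rest need more.
Pretend the grant happened; the run task-8, task-7, task-6, task-0 goes as far as possible. Walking it through:
  pool = (1, 3, 1)
  run task-8 (needs (0, 3, 1), free (1, 3, 1)); after release of (2, 2, 1) the pool is (3, 5, 2)
  run task-7 (needs (1, 1, 0), free (3, 5, 2)); after release of (0, 3, 0) the pool is (3, 8, 2)
  run task-6 (needs (2, 4, 1), free (3, 8, 2)); after release of (1, 1, 2) the pool is (4, 9, 4)
  run task-0 (needs (4, 6, 0), free (4, 9, 4)); after release of (0, 1, 0) the pool is (4, 10, 4)
  blocked: task-2 wants (5, 2, 3), pool (4, 10, 4) — not enough res2
  blocked: task-1 wants (6, 1, 2), pool (4, 10, 4) — not enough res2
Processes that could never finish after the grant: task-2 and task-1.


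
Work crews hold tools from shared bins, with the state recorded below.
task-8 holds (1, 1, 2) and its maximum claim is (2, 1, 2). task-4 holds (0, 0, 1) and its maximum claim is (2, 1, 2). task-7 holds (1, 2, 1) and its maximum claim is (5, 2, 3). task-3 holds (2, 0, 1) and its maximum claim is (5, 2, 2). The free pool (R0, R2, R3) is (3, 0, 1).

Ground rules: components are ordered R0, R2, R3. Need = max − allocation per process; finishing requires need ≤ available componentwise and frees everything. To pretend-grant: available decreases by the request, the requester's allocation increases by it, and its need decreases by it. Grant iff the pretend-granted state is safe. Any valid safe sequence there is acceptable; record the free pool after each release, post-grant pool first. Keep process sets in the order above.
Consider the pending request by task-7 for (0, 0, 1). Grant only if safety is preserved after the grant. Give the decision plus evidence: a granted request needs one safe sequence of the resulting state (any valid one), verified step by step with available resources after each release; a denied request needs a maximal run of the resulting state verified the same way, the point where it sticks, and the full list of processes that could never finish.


GRANT — the state after the grant stays safe, e.g. via task-8, task-7, task-3, task-4.
Key observation: post-grant, (3, 0, 0) remains, and an order beginning with task-8 completes everyone.
Step-by-step check of the post-grant state:
  pool = (3, 0, 0)
  run task-8 (needs (1, 0, 0), free (3, 0, 0)); after release of (1, 1, 2) the pool is (4, 1, 2)
  run task-7 (needs (4, 0, 1), free (4, 1, 2)); after release of (1, 2, 2) the pool is (5, 3, 4)
  run task-3 (needs (3, 2, 1), free (5, 3, 4)); after release of (2, 0, 1) the pool is (7, 3, 5)
  run task-4 (needs (2, 1, 1), free (7, 3, 5)); after release of (0, 0, 1) the pool is (7, 3, 6)


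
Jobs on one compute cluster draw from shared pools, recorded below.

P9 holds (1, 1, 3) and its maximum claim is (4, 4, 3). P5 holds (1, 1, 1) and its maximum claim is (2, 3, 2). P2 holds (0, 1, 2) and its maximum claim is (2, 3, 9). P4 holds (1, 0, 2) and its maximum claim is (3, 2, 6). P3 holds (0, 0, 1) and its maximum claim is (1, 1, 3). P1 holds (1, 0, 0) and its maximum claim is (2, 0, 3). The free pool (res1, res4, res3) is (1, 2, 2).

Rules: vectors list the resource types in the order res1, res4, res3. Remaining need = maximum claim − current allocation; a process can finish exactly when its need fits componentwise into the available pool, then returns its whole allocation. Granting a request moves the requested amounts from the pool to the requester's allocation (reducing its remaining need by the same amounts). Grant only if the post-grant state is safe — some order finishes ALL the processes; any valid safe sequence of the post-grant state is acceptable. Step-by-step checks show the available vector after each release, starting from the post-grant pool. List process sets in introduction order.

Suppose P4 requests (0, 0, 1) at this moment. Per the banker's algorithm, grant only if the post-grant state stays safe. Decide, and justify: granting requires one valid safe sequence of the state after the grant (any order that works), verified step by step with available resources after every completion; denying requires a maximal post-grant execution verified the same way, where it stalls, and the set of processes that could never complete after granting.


GRANT — the state after the grant stays safe, e.g. via P5, P3, P1, P9, P4, P2.
Key observation: the transfer keeps a workable pool ((1, 2, 1)); P5 starts the safe sequence.
Verifying the post-grant state step by step:
  pool = (1, 2, 1)
  run P5 (needs (1, 2, 1), free (1, 2, 1)); after release of (1, 1, 1) the pool is (2, 3, 2)
  run P3 (needs (1, 1, 2), free (2, 3, 2)); after release of (0, 0, 1) the pool is (2, 3, 3)
  run P1 (needs (1, 0, 3), free (2, 3, 3)); after release of (1, 0, 0) the pool is (3, 3, 3)
  run P9 (needs (3, 3, 0), free (3, 3, 3)); after release of (1, 1, 3) the pool is (4, 4, 6)
  run P4 (needs (2, 2, 3), free (4, 4, 6)); after release of (1, 0, 3) the pool is (5, 4, 9)
  run P2 (needs (2, 2, 7), free (5, 4, 9)); after release of (0, 1, 2) the pool is (5, 5, 11)


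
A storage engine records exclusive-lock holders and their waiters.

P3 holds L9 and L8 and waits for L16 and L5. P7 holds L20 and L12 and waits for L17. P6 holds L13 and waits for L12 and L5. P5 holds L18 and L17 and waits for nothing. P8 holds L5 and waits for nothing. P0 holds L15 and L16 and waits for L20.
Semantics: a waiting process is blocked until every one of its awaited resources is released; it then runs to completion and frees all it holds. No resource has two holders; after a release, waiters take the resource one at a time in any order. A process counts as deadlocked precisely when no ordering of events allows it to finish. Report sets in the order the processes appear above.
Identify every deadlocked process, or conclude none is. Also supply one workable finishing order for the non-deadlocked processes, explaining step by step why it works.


Nothing here is deadlocked.
Key observation: every chain of waits terminates; starting from the processes that wait on nothing, all the rest unlock in turn.
The rest can finish in the order P5, P7, P8, P0, P6, P3.
Walking it through:
  run P5 (it waits on nothing); releases L18 and L17
  P7: everything it awaited (L17) is free; runs, freeing L20 and L12
  run P8 (it waits on nothing); releases L5
  P0: everything it awaited (L20) is free; runs, freeing L15 and L16
  P6: everything it awaited (L12 and L5) is free; runs, freeing L13
  P3: everything it awaited (L16 and L5) is free; runs, freeing L9 and L8


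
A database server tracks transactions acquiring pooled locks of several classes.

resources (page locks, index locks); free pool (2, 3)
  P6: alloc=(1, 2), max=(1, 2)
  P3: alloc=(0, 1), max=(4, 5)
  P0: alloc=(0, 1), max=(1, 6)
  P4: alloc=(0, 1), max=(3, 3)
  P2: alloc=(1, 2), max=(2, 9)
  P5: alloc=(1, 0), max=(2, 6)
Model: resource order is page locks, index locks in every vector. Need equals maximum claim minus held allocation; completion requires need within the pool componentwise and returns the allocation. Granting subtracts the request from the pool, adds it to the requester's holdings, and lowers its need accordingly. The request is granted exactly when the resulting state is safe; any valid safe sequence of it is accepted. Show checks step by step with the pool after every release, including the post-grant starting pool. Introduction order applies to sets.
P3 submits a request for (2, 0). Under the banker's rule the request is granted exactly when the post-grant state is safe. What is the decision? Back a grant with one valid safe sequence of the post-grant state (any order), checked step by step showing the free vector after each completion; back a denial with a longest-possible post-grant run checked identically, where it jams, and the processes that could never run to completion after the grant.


GRANT: granting preserves safety; a valid post-grant sequence is P6, P0, P5, P3, P4, P2.
Key observation: (0, 3) free after granting still covers P6 first, and each release covers the next.
Check on the post-grant state, step by step:
  pool = (0, 3)
  P6: need (0, 0) fits (0, 3); releases (1, 2), pool now (1, 5)
  P0: need (1, 5) fits (1, 5); releases (0, 1), pool now (1, 6)
  P5: need (1, 6) fits (1, 6); releases (1, 0), pool now (2, 6)
  P3: need (2, 4) fits (2, 6); releases (2, 1), pool now (4, 7)
  P4: need (3, 2) fits (4, 7); releases (0, 1), pool now (4, 8)
  P2: need (1, 7) fits (4, 8); releases (1, 2), pool now (5, 10)


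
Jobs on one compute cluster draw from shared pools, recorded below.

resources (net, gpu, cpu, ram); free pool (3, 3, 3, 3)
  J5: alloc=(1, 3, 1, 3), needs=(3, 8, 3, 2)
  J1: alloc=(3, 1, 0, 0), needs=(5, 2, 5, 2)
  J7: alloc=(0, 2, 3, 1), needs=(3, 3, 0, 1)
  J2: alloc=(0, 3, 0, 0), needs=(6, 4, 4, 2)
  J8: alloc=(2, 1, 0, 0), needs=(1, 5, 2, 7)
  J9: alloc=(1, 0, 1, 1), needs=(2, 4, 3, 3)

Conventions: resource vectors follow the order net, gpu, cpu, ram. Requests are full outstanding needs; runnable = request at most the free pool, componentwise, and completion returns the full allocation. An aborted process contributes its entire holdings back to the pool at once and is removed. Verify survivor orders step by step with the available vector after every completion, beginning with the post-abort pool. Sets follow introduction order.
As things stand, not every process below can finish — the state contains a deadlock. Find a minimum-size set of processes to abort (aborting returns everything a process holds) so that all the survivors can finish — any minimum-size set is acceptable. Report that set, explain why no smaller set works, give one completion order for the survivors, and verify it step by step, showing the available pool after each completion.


Minimum abort set: J5.
Key observation: J8 was stuck for good until J5 gave back (1, 3, 1, 3); in the order shown it finishes at step 2.
Minimality: the empty abort set fails — the state is deadlocked as it stands.
The survivors complete as J7, J8, J1, J2, J9. Step-by-step check (starting from the post-abort pool):
  pool = (4, 6, 4, 6)
  J7: need (3, 3, 0, 1) fits (4, 6, 4, 6); releases (0, 2, 3, 1), pool now (4, 8, 7, 7)
  J8: need (1, 5, 2, 7) fits (4, 8, 7, 7); releases (2, 1, 0, 0), pool now (6, 9, 7, 7)
  J1: need (5, 2, 5, 2) fits (6, 9, 7, 7); releases (3, 1, 0, 0), pool now (9, 10, 7, 7)
  J2: need (6, 4, 4, 2) fits (9, 10, 7, 7); releases (0, 3, 0, 0), pool now (9, 13, 7, 7)
  J9: need (2, 4, 3, 3) fits (9, 13, 7, 7); releases (1, 0, 1, 1), pool now (10, 13, 8, 8)


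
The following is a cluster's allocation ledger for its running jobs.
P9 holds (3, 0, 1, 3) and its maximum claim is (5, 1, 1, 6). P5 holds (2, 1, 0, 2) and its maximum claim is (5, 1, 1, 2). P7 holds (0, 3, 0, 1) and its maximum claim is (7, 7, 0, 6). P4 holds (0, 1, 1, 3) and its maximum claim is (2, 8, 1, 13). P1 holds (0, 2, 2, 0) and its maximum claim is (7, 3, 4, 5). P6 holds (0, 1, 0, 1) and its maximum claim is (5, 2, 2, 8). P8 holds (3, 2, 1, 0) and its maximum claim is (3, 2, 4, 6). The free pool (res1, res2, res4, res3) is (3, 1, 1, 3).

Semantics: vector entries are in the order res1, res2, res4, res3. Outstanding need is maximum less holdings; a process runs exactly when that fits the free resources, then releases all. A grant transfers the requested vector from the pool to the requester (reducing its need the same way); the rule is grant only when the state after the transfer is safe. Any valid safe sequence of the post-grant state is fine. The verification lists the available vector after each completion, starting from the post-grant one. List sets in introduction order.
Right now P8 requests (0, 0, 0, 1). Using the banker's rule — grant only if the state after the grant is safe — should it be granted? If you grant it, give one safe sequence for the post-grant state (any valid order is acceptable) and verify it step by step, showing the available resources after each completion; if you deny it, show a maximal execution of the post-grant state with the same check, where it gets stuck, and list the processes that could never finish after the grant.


GRANT. The post-grant state is safe; one safe sequence: P5, P9, P6, P1, P8, P7, P4.
Key observation: post-grant, (3, 1, 1, 2) remains, and an order beginning with P5 completes everyone.
Check on the post-grant state, step by step:
  pool = (3, 1, 1, 2)
  P5: need (3, 0, 1, 0) fits (3, 1, 1, 2); releases (2, 1, 0, 2), pool now (5, 2, 1, 4)
  P9: need (2, 1, 0, 3) fits (5, 2, 1, 4); releases (3, 0, 1, 3), pool now (8, 2, 2, 7)
  P6: need (5, 1, 2, 7) fits (8, 2, 2, 7); releases (0, 1, 0, 1), pool now (8, 3, 2, 8)
  P1: need (7, 1, 2, 5) fits (8, 3, 2, 8); releases (0, 2, 2, 0), pool now (8, 5, 4, 8)
  P8: need (0, 0, 3, 5) fits (8, 5, 4, 8); releases (3, 2, 1, 1), pool now (11, 7, 5, 9)
  P7: need (7, 4, 0, 5) fits (11, 7, 5, 9); releases (0, 3, 0, 1), pool now (11, 10, 5, 10)
  P4: need (2, 7, 0, 10) fits (11, 10, 5, 10); releases (0, 1, 1, 3), pool now (11, 11, 6, 13)


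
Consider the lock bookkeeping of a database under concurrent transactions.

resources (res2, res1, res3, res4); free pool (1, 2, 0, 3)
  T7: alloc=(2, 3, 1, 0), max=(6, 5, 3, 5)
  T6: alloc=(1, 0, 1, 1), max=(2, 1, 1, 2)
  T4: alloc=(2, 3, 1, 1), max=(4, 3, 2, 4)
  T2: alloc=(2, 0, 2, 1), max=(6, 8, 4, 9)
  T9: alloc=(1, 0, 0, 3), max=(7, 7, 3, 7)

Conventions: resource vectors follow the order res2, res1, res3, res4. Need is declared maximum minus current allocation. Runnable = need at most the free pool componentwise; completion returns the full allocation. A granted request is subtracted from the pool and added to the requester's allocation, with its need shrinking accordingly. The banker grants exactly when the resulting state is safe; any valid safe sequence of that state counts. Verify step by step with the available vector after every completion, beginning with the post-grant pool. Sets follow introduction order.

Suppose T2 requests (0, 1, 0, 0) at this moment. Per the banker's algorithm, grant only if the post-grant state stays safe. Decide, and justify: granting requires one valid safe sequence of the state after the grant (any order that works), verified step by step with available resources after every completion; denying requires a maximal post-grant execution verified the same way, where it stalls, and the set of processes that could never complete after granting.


GRANT. The post-grant state is safe; one safe sequence: T6, T4, T7, T9, T2.
Key observation: the transfer keeps a workable pool ((1, 1, 0, 3)); T6 starts the safe sequence.
Verifying the post-grant state step by step:
  pool = (1, 1, 0, 3)
  T6: need (1, 1, 0, 1) fits (1, 1, 0, 3); releases (1, 0, 1, 1), pool now (2, 1, 1, 4)
  T4: need (2, 0, 1, 3) fits (2, 1, 1, 4); releases (2, 3, 1, 1), pool now (4, 4, 2, 5)
  T7: need (4, 2, 2, 5) fits (4, 4, 2, 5); releases (2, 3, 1, 0), pool now (6, 7, 3, 5)
  T9: need (6, 7, 3, 4) fits (6, 7, 3, 5); releases (1, 0, 0, 3), pool now (7, 7, 3, 8)
  T2: need (4, 7, 2, 8) fits (7, 7, 3, 8); releases (2, 1, 2, 1), pool now (9, 8, 5, 9)


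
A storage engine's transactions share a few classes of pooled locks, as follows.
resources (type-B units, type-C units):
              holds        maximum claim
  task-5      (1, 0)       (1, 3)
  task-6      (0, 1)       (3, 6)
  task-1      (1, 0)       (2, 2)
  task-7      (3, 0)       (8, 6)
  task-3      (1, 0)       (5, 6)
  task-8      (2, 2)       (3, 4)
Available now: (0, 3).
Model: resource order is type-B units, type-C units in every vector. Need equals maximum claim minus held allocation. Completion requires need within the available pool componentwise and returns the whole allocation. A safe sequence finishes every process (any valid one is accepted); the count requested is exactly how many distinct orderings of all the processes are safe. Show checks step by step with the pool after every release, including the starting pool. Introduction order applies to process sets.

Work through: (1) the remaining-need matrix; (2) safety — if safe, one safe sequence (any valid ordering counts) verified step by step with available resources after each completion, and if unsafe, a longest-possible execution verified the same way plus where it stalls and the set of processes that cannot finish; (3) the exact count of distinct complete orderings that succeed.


(1) Remaining need (order type-B units, type-C units):
  task-5: (0, 3)
  task-6: (3, 5)
  task-1: (1, 2)
  task-7: (5, 6)
  task-3: (4, 6)
  task-8: (1, 2)
(2) The state is SAFE; one workable sequence: task-5, task-8, task-1, task-6, task-3, task-7.
Key observation: reading the order forward, task-5 is the first process whose need (0, 3) meets the free pool (0, 3) exactly on a resource it requests.
Walking it through:
  pool = (0, 3)
  run task-5 (needs (0, 3), free (0, 3)); after release of (1, 0) the pool is (1, 3)
  run task-8 (needs (1, 2), free (1, 3)); after release of (2, 2) the pool is (3, 5)
  run task-1 (needs (1, 2), free (3, 5)); after release of (1, 0) the pool is (4, 5)
  run task-6 (needs (3, 5), free (4, 5)); after release of (0, 1) the pool is (4, 6)
  run task-3 (needs (4, 6), free (4, 6)); after release of (1, 0) the pool is (5, 6)
  run task-7 (needs (5, 6), free (5, 6)); after release of (3, 0) the pool is (8, 6)
(3) Exactly 3 of the possible complete orderings are safe sequences.


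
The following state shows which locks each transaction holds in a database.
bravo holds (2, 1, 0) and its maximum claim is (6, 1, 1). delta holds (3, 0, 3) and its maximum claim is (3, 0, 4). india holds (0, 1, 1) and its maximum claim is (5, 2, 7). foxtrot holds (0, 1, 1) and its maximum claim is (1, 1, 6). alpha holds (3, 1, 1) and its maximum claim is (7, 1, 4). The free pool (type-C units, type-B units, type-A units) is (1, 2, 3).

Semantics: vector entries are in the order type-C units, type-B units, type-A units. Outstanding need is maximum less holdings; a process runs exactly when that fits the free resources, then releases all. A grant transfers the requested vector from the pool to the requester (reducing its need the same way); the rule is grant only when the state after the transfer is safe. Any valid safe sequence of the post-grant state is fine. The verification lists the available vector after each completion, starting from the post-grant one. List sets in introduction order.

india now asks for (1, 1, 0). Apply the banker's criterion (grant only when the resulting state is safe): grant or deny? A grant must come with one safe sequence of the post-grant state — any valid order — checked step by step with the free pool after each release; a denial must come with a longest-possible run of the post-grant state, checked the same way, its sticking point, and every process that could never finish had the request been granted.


DENY — the pretend-granted state is unsafe.
Key observation: type-C units is the bottleneck — with delta, foxtrot done the pool holds (3, 2, 7), short of every remaining need.
Pretend the grant happened; the run delta, foxtrot goes as far as possible. Check, step by step:
  pool = (0, 1, 3)
  delta: need (0, 0, 1) fits (0, 1, 3); releases (3, 0, 3), pool now (3, 1, 6)
  foxtrot: need (1, 0, 5) fits (3, 1, 6); releases (0, 1, 1), pool now (3, 2, 7)
  bravo cannot run: need (4, 0, 1) vs free (3, 2, 7) (insufficient type-C units)
  india cannot run: need (4, 0, 6) vs free (3, 2, 7) (insufficient type-C units)
  alpha cannot run: need (4, 0, 3) vs free (3, 2, 7) (insufficient type-C units)
Post-grant, the permanently blocked set is bravo, india and alpha.
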